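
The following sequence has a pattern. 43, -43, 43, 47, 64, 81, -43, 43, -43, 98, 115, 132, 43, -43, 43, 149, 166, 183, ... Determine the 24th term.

Positions follow the repeating pattern AAABBB; grouping by letter gives 2 tracks.
Stream A: 43, -43, 43, -43, 43, -43, 43, -43, 43 — oscillating between 43 and -43.
Stream B: 47, 64, 81, 98, 115, 132, 149, 166, 183 — linear: a_n = 30 + 17·n.
The 24th slot belongs to stream B; its 12th term is 234.

234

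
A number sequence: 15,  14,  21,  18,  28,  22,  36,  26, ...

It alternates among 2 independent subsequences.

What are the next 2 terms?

45, 30

Taking every 2nd term gives 2 separate tracks.
Stream A: 15, 21, 28, 36. The triangular numbers T_5, T_6, ….
Stream B: 14, 18, 22, 26. Arithmetic with common difference +4.
The 9th slot belongs to stream A; its 5th term is 45.
Position 10 → stream B, term 5 = 30.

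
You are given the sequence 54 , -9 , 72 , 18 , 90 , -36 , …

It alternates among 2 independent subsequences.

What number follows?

The terms cycle through 2 interleaved subsequences.
Track A: 54, 72, 90 (adding 18 each time).
Track B: -9, 18, -36 (multiplying by -2 each time).
Position 7 → track A, term 4 = 108.

108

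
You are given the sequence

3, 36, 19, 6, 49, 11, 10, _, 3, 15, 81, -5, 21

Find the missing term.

64

Read the sequence 3 terms at a time; column i is its own pattern.
Track A: 3, 6, 10, 15, 21 (triangular numbers starting at T_2).
Track B: 36, 49, ?, 81 (the squares 6², 7², 8², …).
Track C: 19, 11, 3, -5 (subtracting 8 each time).
Track B's pattern makes the blank 64.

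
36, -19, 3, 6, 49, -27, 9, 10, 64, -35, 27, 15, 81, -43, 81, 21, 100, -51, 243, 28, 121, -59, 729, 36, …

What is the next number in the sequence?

144

The terms cycle through 4 interleaved subsequences.
Subsequence A: 36, 49, 64, 81, 100, 121 — consecutive squares n² from n = 6.
Subsequence B: -19, -27, -35, -43, -51, -59 — arithmetic with common difference −8.
Subsequence C: 3, 9, 27, 81, 243, 729 — powers 3^1, 3^2, 3^3, ….
Subsequence D: 6, 10, 15, 21, 28, 36 — triangular numbers n(n+1)/2 for n = 3, 4, ….
Term 25 comes from subsequence A (its 7th entry): 144.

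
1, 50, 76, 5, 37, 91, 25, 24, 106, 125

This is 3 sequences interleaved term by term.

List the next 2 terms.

Read the sequence 3 terms at a time; column i is its own pattern.
Track A: 1, 5, 25, 125 — powers 5^0, 5^1, 5^2, ….
Track B: 50, 37, 24 — linear: a_n = 63 − 13·n.
Track C: 76, 91, 106 — arithmetic, step +15.
Position 11 falls in track B as its term 4, giving 11.
The 12th slot belongs to track C; its 4th term is 121.

11, 121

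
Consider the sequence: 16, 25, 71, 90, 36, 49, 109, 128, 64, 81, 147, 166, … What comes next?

Positions follow the repeating pattern AABB; grouping by letter gives 2 tracks.
Stream A: 16, 25, 36, 49, 64, 81 (perfect squares starting at 4²).
Stream B: 71, 90, 109, 128, 147, 166 (arithmetic, step +19).
Term 13 comes from stream A (its 7th entry): 100.

100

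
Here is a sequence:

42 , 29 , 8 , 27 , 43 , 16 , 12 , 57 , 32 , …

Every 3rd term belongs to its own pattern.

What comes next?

-3

Read the sequence 3 terms at a time; column i is its own pattern.
Track A: 42, 27, 12. Arithmetic with common difference −15.
Track B: 29, 43, 57. Arithmetic with common difference +14.
Track C: 8, 16, 32. Powers 2^3, 2^4, 2^5, ….
Term 10 comes from track A (its 4th entry): -3.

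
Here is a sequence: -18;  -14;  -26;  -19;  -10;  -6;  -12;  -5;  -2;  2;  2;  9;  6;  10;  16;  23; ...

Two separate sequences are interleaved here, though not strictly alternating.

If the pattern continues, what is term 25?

30

Positions follow the repeating pattern AABB; grouping by letter gives 2 tracks.
Stream A: -18, -14, -10, -6, -2, 2, 6, 10 — arithmetic with common difference +4.
Stream B: -26, -19, -12, -5, 2, 9, 16, 23 — arithmetic with common difference +7.
Position 25 → stream A, term 13 = 30.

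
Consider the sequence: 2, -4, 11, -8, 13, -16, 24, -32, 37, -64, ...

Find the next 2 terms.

The terms cycle through 2 interleaved subsequences.
Stream A: 2, 11, 13, 24, 37 — a Fibonacci-like recurrence a_n = a_{n-1} + a_{n-2}.
Stream B: -4, -8, -16, -32, -64 — geometric with ratio 2.
Position 11 falls in stream A as its term 6, giving 61.
Term 12 comes from stream B (its 6th entry): -128.

61, -128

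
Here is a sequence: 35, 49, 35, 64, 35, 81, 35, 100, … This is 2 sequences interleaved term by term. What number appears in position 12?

144

The terms cycle through 2 interleaved subsequences.
Stream A is 35, 35, 35, 35, which is constant 35.
Stream B is 49, 64, 81, 100, which is perfect squares starting at 7².
The 12th slot belongs to stream B; its 6th term is 144.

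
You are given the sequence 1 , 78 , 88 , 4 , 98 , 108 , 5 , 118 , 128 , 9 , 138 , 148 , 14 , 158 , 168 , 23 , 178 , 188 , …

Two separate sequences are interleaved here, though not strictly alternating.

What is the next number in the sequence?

Positions follow the repeating pattern ABB; grouping by letter gives 2 tracks.
Track A: 1, 4, 5, 9, 14, 23 — a Fibonacci-like recurrence a_n = a_{n-1} + a_{n-2}.
Track B: 78, 88, 98, 108, 118, 128, 138, 148, 158, 168, 178, 188 — linear: a_n = 68 + 10·n.
The 19th slot belongs to track A; its 7th term is 37.

37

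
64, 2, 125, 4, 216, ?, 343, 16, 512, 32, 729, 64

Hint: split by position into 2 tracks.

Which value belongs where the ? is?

Odd-indexed and even-indexed terms follow separate rules.
Stream A: 64, 125, 216, 343, 512, 729. Consecutive cubes n³ from n = 4.
Stream B: 2, 4, ?, 16, 32, 64. Powers 2^1, 2^2, 2^3, ….
Filling stream B at index 3 by its rule yields 8.

8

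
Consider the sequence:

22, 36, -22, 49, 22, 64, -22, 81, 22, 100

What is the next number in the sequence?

Odd-indexed and even-indexed terms follow separate rules.
Track A: 22, -22, 22, -22, 22 (alternating ±22).
Track B: 36, 49, 64, 81, 100 (perfect squares starting at 6²).
Term 11 comes from track A (its 6th entry): -22.

-22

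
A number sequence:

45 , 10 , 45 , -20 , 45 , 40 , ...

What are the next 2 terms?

Positions 1, 3, 5, … form one subsequence and positions 2, 4, 6, … form another.
Track A = 45, 45, 45: the constant sequence 45.
Track B = 10, -20, 40: a geometric progression (common ratio -2).
The 7th slot belongs to track A; its 4th term is 45.
Position 8 falls in track B as its term 4, giving -80.

45, -80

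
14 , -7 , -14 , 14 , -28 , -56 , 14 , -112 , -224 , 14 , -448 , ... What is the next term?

-896

Positions follow the repeating pattern ABB; grouping by letter gives 2 tracks.
Stream A: 14, 14, 14, 14 — the constant sequence 14.
Stream B: -7, -14, -28, -56, -112, -224, -448 — a geometric progression (common ratio 2).
The 12th slot belongs to stream B; its 8th term is -896.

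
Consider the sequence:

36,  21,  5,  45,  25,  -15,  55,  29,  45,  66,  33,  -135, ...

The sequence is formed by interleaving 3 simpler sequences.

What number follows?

78

Read the sequence 3 terms at a time; column i is its own pattern.
Stream A: 36, 45, 55, 66 — the triangular numbers T_8, T_9, ….
Stream B: 21, 25, 29, 33 — linear: a_n = 17 + 4·n.
Stream C: 5, -15, 45, -135 — geometric, ×-3 each step.
The 13th slot belongs to stream A; its 5th term is 78.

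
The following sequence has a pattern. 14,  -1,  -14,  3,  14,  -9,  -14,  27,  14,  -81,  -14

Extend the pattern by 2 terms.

The terms cycle through 2 interleaved subsequences.
Track A = 14, -14, 14, -14, 14, -14: oscillating between 14 and -14.
Track B = -1, 3, -9, 27, -81: multiplying by -3 each time.
Term 12 comes from track B (its 6th entry): 243.
The 13th slot belongs to track A; its 7th term is 14.

243, 14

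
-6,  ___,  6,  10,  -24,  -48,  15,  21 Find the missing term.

-12

Reading positions in blocks of 4 reveals the pattern AABB — 2 tracks woven together.
Track A = -6, ?, -24, -48: multiplying by 2 each time.
Track B = 6, 10, 15, 21: triangular numbers starting at T_3.
So the missing entry in track A is -12.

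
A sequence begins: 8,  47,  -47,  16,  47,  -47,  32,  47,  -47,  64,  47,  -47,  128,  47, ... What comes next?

The slot pattern repeats as ABB (period 3), so there are 2 interleaved tracks.
Track A: 8, 16, 32, 64, 128 (geometric, ×2 each step).
Track B: 47, -47, 47, -47, 47, -47, 47, -47, 47 (oscillating between 47 and -47).
Position 15 → track B, term 10 = -47.

-47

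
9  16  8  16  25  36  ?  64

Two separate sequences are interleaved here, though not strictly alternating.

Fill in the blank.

32

Positions follow the repeating pattern AABB; grouping by letter gives 2 tracks.
Track A: 9, 16, 25, 36 — the squares 3², 4², 5², ….
Track B: 8, 16, ?, 64 — successive powers of 2.
So the missing entry in track B is 32.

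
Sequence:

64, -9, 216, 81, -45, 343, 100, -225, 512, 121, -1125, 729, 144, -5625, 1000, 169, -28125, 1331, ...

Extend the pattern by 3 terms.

196, -140625, 1728

Split by position mod 3 into 3 tracks.
Track A = 64, 81, 100, 121, 144, 169: perfect squares starting at 8².
Track B = -9, -45, -225, -1125, -5625, -28125: multiplying by 5 each time.
Track C = 216, 343, 512, 729, 1000, 1331: the cubes 6³, 7³, 8³, ….
Term 19 comes from track A (its 7th entry): 196.
Position 20 → track B, term 7 = -140625.
Position 21 → track C, term 7 = 1728.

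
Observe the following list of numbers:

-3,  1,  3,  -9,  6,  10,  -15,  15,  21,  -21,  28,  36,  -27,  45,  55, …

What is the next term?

Positions follow the repeating pattern ABB; grouping by letter gives 2 tracks.
Track A is -3, -9, -15, -21, -27, which is arithmetic with common difference −6.
Track B is 1, 3, 6, 10, 15, 21, 28, 36, 45, 55, which is triangular numbers starting at T_1.
Position 16 falls in track A as its term 6, giving -33.

-33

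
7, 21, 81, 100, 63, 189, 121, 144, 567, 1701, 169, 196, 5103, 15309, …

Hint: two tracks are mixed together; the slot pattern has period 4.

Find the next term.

225

The slot pattern repeats as AABB (period 4), so there are 2 interleaved tracks.
Track A: 7, 21, 63, 189, 567, 1701, 5103, 15309. Geometric, ×3 each step.
Track B: 81, 100, 121, 144, 169, 196. Consecutive squares n² from n = 9.
Position 15 falls in track B as its term 7, giving 225.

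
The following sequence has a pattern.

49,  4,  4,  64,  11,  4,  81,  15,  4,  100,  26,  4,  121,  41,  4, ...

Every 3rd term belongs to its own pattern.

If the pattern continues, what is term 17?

Split by position mod 3 into 3 tracks.
Track A: 49, 64, 81, 100, 121 (consecutive squares n² from n = 7).
Track B: 4, 11, 15, 26, 41 (a Fibonacci-like recurrence a_n = a_{n-1} + a_{n-2}).
Track C: 4, 4, 4, 4, 4 (the constant sequence 4).
Position 17 → track B, term 6 = 67.

67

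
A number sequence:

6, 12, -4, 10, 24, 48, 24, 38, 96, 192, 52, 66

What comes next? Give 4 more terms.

384, 768, 80, 94

Reading positions in blocks of 4 reveals the pattern AABB — 2 tracks woven together.
Track A = 6, 12, 24, 48, 96, 192: geometric with ratio 2.
Track B = -4, 10, 24, 38, 52, 66: adding 14 each time.
Position 13 falls in track A as its term 7, giving 384.
Term 14 comes from track A (its 8th entry): 768.
Term 15 comes from track B (its 7th entry): 80.
The 16th slot belongs to track B; its 8th term is 94.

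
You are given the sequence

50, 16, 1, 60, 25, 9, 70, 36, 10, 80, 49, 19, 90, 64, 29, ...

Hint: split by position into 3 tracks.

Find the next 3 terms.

100, 81, 48

Read the sequence 3 terms at a time; column i is its own pattern.
Track A is 50, 60, 70, 80, 90, which is arithmetic with common difference +10.
Track B is 16, 25, 36, 49, 64, which is perfect squares starting at 4².
Track C is 1, 9, 10, 19, 29, which is each term equals the sum of the previous two.
Position 16 → track A, term 6 = 100.
Position 17 → track B, term 6 = 81.
Position 18 falls in track C as its term 6, giving 48.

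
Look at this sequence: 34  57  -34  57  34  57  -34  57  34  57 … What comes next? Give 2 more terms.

-34, 57

Odd-indexed and even-indexed terms follow separate rules.
Track A is 34, -34, 34, -34, 34, which is oscillating between 34 and -34.
Track B is 57, 57, 57, 57, 57, which is always 57.
Position 11 → track A, term 6 = -34.
The 12th slot belongs to track B; its 6th term is 57.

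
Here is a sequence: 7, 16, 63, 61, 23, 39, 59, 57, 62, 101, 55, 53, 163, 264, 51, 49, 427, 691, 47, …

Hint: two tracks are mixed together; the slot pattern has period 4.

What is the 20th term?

45

Reading positions in blocks of 4 reveals the pattern AABB — 2 tracks woven together.
Track A = 7, 16, 23, 39, 62, 101, 163, 264, 427, 691: a Fibonacci-like recurrence a_n = a_{n-1} + a_{n-2}.
Track B = 63, 61, 59, 57, 55, 53, 51, 49, 47: linear: a_n = 65 − 2·n.
Position 20 falls in track B as its term 10, giving 45.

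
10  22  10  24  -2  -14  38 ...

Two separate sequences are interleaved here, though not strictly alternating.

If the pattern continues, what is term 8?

-26

Reading positions in blocks of 3 reveals the pattern ABB — 2 tracks woven together.
Subsequence A = 10, 24, 38: arithmetic with common difference +14.
Subsequence B = 22, 10, -2, -14: arithmetic with common difference −12.
Term 8 comes from subsequence B (its 5th entry): -26.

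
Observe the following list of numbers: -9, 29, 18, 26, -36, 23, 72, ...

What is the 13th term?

-576

Taking every 2nd term gives 2 separate tracks.
Track A: -9, 18, -36, 72 — a geometric progression (common ratio -2).
Track B: 29, 26, 23 — arithmetic, step −3.
Position 13 falls in track A as its term 7, giving -576.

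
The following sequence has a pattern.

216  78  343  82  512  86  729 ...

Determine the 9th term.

Odd-indexed and even-indexed terms follow separate rules.
Subsequence A is 216, 343, 512, 729, which is consecutive cubes n³ from n = 6.
Subsequence B is 78, 82, 86, which is arithmetic, step +4.
Position 9 → subsequence A, term 5 = 1000.

1000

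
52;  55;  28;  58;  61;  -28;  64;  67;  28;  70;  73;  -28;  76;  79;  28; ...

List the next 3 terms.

Positions follow the repeating pattern AAB; grouping by letter gives 2 tracks.
Stream A: 52, 55, 58, 61, 64, 67, 70, 73, 76, 79 (arithmetic, step +3).
Stream B: 28, -28, 28, -28, 28 (alternating ±28).
The 16th slot belongs to stream A; its 11th term is 82.
The 17th slot belongs to stream A; its 12th term is 85.
Position 18 → stream B, term 6 = -28.

82, 85, -28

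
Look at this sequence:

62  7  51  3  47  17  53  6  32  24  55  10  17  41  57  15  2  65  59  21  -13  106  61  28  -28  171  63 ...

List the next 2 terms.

Split by position mod 4: positions 1, 5, 9, … form one track, and each other residue class forms its own.
Track A: 62, 47, 32, 17, 2, -13, -28 (arithmetic with common difference −15).
Track B: 7, 17, 24, 41, 65, 106, 171 (a Fibonacci-like recurrence a_n = a_{n-1} + a_{n-2}).
Track C: 51, 53, 55, 57, 59, 61, 63 (arithmetic with common difference +2).
Track D: 3, 6, 10, 15, 21, 28 (the triangular numbers T_2, T_3, …).
Term 28 comes from track D (its 7th entry): 36.
The 29th slot belongs to track A; its 8th term is -43.

36, -43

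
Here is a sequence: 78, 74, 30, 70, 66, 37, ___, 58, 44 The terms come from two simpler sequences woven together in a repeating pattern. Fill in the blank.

62

Reading positions in blocks of 3 reveals the pattern AAB — 2 tracks woven together.
Stream A: 78, 74, 70, 66, ?, 58 (arithmetic, step −4).
Stream B: 30, 37, 44 (adding 7 each time).
So the missing entry in stream A is 62.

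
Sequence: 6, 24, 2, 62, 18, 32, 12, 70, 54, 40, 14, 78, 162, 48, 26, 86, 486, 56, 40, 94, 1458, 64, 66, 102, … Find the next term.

4374

The terms cycle through 4 interleaved subsequences.
Track A = 6, 18, 54, 162, 486, 1458: geometric with ratio 3.
Track B = 24, 32, 40, 48, 56, 64: arithmetic, step +8.
Track C = 2, 12, 14, 26, 40, 66: a Fibonacci-like recurrence a_n = a_{n-1} + a_{n-2}.
Track D = 62, 70, 78, 86, 94, 102: adding 8 each time.
Term 25 comes from track A (its 7th entry): 4374.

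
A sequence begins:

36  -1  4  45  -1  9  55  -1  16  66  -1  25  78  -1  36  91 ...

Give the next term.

Read the sequence 3 terms at a time; column i is its own pattern.
Track A = 36, 45, 55, 66, 78, 91: triangular numbers starting at T_8.
Track B = -1, -1, -1, -1, -1: constant -1.
Track C = 4, 9, 16, 25, 36: perfect squares starting at 2².
Position 17 falls in track B as its term 6, giving -1.

-1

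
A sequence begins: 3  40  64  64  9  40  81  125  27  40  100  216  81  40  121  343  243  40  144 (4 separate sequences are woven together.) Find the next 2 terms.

Split by position mod 4 into 4 tracks.
Subsequence A: 3, 9, 27, 81, 243 (powers of 3).
Subsequence B: 40, 40, 40, 40, 40 (always 40).
Subsequence C: 64, 81, 100, 121, 144 (consecutive squares n² from n = 8).
Subsequence D: 64, 125, 216, 343 (perfect cubes starting at 4³).
Term 20 comes from subsequence D (its 5th entry): 512.
The 21st slot belongs to subsequence A; its 6th term is 729.

512, 729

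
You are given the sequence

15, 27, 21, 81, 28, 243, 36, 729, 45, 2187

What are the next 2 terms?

The terms cycle through 2 interleaved subsequences.
Track A: 15, 21, 28, 36, 45 — triangular numbers n(n+1)/2 for n = 5, 6, ….
Track B: 27, 81, 243, 729, 2187 — powers 3^3, 3^4, 3^5, ….
Position 11 → track A, term 6 = 55.
The 12th slot belongs to track B; its 6th term is 6561.

55, 6561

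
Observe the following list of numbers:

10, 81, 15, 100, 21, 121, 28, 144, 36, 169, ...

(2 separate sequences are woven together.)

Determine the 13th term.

55

Positions 1, 3, 5, … form one subsequence and positions 2, 4, 6, … form another.
Track A: 10, 15, 21, 28, 36. Triangular numbers n(n+1)/2 for n = 4, 5, ….
Track B: 81, 100, 121, 144, 169. The squares 9², 10², 11², ….
Position 13 falls in track A as its term 7, giving 55.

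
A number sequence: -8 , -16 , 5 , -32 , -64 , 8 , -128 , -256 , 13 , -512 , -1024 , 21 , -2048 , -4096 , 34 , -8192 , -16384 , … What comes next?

55

The slot pattern repeats as AAB (period 3), so there are 2 interleaved tracks.
Stream A is -8, -16, -32, -64, -128, -256, -512, -1024, -2048, -4096, -8192, -16384, which is a geometric progression (common ratio 2).
Stream B is 5, 8, 13, 21, 34, which is Fibonacci-style (each term is the sum of the two before it).
Position 18 → stream B, term 6 = 55.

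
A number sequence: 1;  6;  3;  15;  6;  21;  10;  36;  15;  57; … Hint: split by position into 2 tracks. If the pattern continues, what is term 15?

The terms cycle through 2 interleaved subsequences.
Subsequence A: 1, 3, 6, 10, 15. Triangular numbers n(n+1)/2 for n = 1, 2, ….
Subsequence B: 6, 15, 21, 36, 57. Each term equals the sum of the previous two.
The 15th slot belongs to subsequence A; its 8th term is 36.

36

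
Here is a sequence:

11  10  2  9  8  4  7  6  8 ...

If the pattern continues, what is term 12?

Positions follow the repeating pattern AAB; grouping by letter gives 2 tracks.
Track A: 11, 10, 9, 8, 7, 6 — linear: a_n = 12 − n.
Track B: 2, 4, 8 — powers 2^1, 2^2, 2^3, ….
The 12th slot belongs to track B; its 4th term is 16.

16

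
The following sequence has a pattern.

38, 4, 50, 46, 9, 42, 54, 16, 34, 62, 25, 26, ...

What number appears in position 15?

Split by position mod 3 into 3 tracks.
Stream A: 38, 46, 54, 62 — arithmetic with common difference +8.
Stream B: 4, 9, 16, 25 — consecutive squares n² from n = 2.
Stream C: 50, 42, 34, 26 — linear: a_n = 58 − 8·n.
Position 15 falls in stream C as its term 5, giving 18.

18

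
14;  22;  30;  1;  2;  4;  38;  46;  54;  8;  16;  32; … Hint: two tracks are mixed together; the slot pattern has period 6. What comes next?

Reading positions in blocks of 6 reveals the pattern AAABBB — 2 tracks woven together.
Track A is 14, 22, 30, 38, 46, 54, which is arithmetic, step +8.
Track B is 1, 2, 4, 8, 16, 32, which is powers 2^0, 2^1, 2^2, ….
Term 13 comes from track A (its 7th entry): 62.

62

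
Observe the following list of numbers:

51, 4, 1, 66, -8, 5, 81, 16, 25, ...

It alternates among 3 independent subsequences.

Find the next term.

Read the sequence 3 terms at a time; column i is its own pattern.
Subsequence A: 51, 66, 81. Arithmetic with common difference +15.
Subsequence B: 4, -8, 16. Geometric with ratio -2.
Subsequence C: 1, 5, 25. Powers of 5.
Position 10 → subsequence A, term 4 = 96.

96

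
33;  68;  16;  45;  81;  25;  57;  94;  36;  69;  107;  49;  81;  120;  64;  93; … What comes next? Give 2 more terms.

Taking every 3rd term gives 3 separate tracks.
Track A is 33, 45, 57, 69, 81, 93, which is arithmetic, step +12.
Track B is 68, 81, 94, 107, 120, which is linear: a_n = 55 + 13·n.
Track C is 16, 25, 36, 49, 64, which is consecutive squares n² from n = 4.
Position 17 → track B, term 6 = 133.
Term 18 comes from track C (its 6th entry): 81.

133, 81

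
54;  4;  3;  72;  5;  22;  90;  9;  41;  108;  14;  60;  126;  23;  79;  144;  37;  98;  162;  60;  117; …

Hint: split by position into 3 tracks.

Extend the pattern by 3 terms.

Split by position mod 3: positions 1, 4, 7, … form one track, and each other residue class forms its own.
Stream A = 54, 72, 90, 108, 126, 144, 162: adding 18 each time.
Stream B = 4, 5, 9, 14, 23, 37, 60: Fibonacci-style (each term is the sum of the two before it).
Stream C = 3, 22, 41, 60, 79, 98, 117: adding 19 each time.
The 22nd slot belongs to stream A; its 8th term is 180.
Term 23 comes from stream B (its 8th entry): 97.
The 24th slot belongs to stream C; its 8th term is 136.

180, 97, 136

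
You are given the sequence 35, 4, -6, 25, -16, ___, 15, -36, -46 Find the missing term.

-26

Positions follow the repeating pattern ABB; grouping by letter gives 2 tracks.
Stream A: 35, 25, 15 — arithmetic, step −10.
Stream B: 4, -6, -16, ?, -36, -46 — arithmetic, step −10.
Stream B's pattern makes the blank -26.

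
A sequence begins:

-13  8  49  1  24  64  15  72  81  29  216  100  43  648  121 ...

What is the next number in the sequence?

The terms cycle through 3 interleaved subsequences.
Track A: -13, 1, 15, 29, 43 (linear: a_n = -27 + 14·n).
Track B: 8, 24, 72, 216, 648 (geometric with ratio 3).
Track C: 49, 64, 81, 100, 121 (the squares 7², 8², 9², …).
Position 16 → track A, term 6 = 57.

57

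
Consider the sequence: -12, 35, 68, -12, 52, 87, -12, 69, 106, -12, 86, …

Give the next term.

Read the sequence 3 terms at a time; column i is its own pattern.
Subsequence A = -12, -12, -12, -12: always -12.
Subsequence B = 35, 52, 69, 86: adding 17 each time.
Subsequence C = 68, 87, 106: linear: a_n = 49 + 19·n.
The 12th slot belongs to subsequence C; its 4th term is 125.

125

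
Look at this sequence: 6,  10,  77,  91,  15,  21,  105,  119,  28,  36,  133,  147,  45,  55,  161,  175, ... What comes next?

The slot pattern repeats as AABB (period 4), so there are 2 interleaved tracks.
Track A: 6, 10, 15, 21, 28, 36, 45, 55 (the triangular numbers T_3, T_4, …).
Track B: 77, 91, 105, 119, 133, 147, 161, 175 (arithmetic with common difference +14).
The 17th slot belongs to track A; its 9th term is 66.

66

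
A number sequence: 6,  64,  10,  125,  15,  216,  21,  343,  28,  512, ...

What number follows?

36

Split by position mod 2 into 2 tracks.
Stream A: 6, 10, 15, 21, 28 (the triangular numbers T_3, T_4, …).
Stream B: 64, 125, 216, 343, 512 (the cubes 4³, 5³, 6³, …).
The 11th slot belongs to stream A; its 6th term is 36.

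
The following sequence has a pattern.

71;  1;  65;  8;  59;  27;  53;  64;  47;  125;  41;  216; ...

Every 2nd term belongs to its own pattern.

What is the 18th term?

The terms cycle through 2 interleaved subsequences.
Track A: 71, 65, 59, 53, 47, 41 (linear: a_n = 77 − 6·n).
Track B: 1, 8, 27, 64, 125, 216 (the cubes 1³, 2³, 3³, …).
Term 18 comes from track B (its 9th entry): 729.

729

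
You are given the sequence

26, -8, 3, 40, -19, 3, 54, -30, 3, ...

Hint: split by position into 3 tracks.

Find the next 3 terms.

68, -41, 3

Taking every 3rd term gives 3 separate tracks.
Stream A: 26, 40, 54. Linear: a_n = 12 + 14·n.
Stream B: -8, -19, -30. Subtracting 11 each time.
Stream C: 3, 3, 3. The constant sequence 3.
Term 10 comes from stream A (its 4th entry): 68.
Position 11 falls in stream B as its term 4, giving -41.
The 12th slot belongs to stream C; its 4th term is 3.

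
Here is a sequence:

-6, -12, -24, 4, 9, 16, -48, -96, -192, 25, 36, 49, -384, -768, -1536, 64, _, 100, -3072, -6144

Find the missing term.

Positions follow the repeating pattern AAABBB; grouping by letter gives 2 tracks.
Stream A: -6, -12, -24, -48, -96, -192, -384, -768, -1536, -3072, -6144 — geometric with ratio 2.
Stream B: 4, 9, 16, 25, 36, 49, 64, ?, 100 — consecutive squares n² from n = 2.
So the missing entry in stream B is 81.

81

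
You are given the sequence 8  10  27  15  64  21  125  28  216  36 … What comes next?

343

Taking every 2nd term gives 2 separate tracks.
Subsequence A: 8, 27, 64, 125, 216. Perfect cubes starting at 2³.
Subsequence B: 10, 15, 21, 28, 36. The triangular numbers T_4, T_5, ….
Position 11 → subsequence A, term 6 = 343.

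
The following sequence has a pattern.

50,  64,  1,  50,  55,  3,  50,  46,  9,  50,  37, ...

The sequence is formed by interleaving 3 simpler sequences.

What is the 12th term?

27

Split by position mod 3 into 3 tracks.
Subsequence A = 50, 50, 50, 50: constant 50.
Subsequence B = 64, 55, 46, 37: arithmetic, step −9.
Subsequence C = 1, 3, 9: powers 3^0, 3^1, 3^2, ….
Position 12 falls in subsequence C as its term 4, giving 27.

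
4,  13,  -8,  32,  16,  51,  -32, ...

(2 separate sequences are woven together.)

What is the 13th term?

Odd-indexed and even-indexed terms follow separate rules.
Stream A: 4, -8, 16, -32 (geometric with ratio -2).
Stream B: 13, 32, 51 (linear: a_n = -6 + 19·n).
Term 13 comes from stream A (its 7th entry): 256.

256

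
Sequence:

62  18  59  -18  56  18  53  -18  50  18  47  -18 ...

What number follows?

44

The terms cycle through 2 interleaved subsequences.
Track A: 62, 59, 56, 53, 50, 47 (arithmetic with common difference −3).
Track B: 18, -18, 18, -18, 18, -18 (the oscillation 18·(−1)^(n+1)).
Term 13 comes from track A (its 7th entry): 44.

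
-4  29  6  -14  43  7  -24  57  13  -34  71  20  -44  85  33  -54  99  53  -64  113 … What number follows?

Taking every 3rd term gives 3 separate tracks.
Track A: -4, -14, -24, -34, -44, -54, -64. Linear: a_n = 6 − 10·n.
Track B: 29, 43, 57, 71, 85, 99, 113. Arithmetic, step +14.
Track C: 6, 7, 13, 20, 33, 53. A Fibonacci-like recurrence a_n = a_{n-1} + a_{n-2}.
Position 21 → track C, term 7 = 86.

86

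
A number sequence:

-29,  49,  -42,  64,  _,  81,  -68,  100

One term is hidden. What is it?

-55

Split by position mod 2 into 2 tracks.
Subsequence A is -29, -42, ?, -68, which is arithmetic, step −13.
Subsequence B is 49, 64, 81, 100, which is the squares 7², 8², 9², ….
Filling subsequence A at index 3 by its rule yields -55.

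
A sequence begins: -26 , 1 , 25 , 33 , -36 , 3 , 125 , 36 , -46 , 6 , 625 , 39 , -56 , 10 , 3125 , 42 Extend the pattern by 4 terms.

Read the sequence 4 terms at a time; column i is its own pattern.
Stream A = -26, -36, -46, -56: subtracting 10 each time.
Stream B = 1, 3, 6, 10: triangular numbers starting at T_1.
Stream C = 25, 125, 625, 3125: powers 5^2, 5^3, 5^4, ….
Stream D = 33, 36, 39, 42: arithmetic with common difference +3.
Position 17 → stream A, term 5 = -66.
Position 18 → stream B, term 5 = 15.
Position 19 falls in stream C as its term 5, giving 15625.
Term 20 comes from stream D (its 5th entry): 45.

-66, 15, 15625, 45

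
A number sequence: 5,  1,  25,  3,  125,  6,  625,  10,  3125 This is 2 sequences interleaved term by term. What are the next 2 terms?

15, 15625

Positions 1, 3, 5, … form one subsequence and positions 2, 4, 6, … form another.
Track A = 5, 25, 125, 625, 3125: powers 5^1, 5^2, 5^3, ….
Track B = 1, 3, 6, 10: the triangular numbers T_1, T_2, ….
Position 10 → track B, term 5 = 15.
Position 11 falls in track A as its term 6, giving 15625.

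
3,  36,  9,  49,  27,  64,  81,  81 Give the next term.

Odd-indexed and even-indexed terms follow separate rules.
Track A = 3, 9, 27, 81: powers 3^1, 3^2, 3^3, ….
Track B = 36, 49, 64, 81: consecutive squares n² from n = 6.
The 9th slot belongs to track A; its 5th term is 243.

243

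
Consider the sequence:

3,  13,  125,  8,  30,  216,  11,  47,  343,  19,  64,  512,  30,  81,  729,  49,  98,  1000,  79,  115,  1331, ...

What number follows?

128

Split by position mod 3: positions 1, 4, 7, … form one track, and each other residue class forms its own.
Stream A = 3, 8, 11, 19, 30, 49, 79: Fibonacci-style (each term is the sum of the two before it).
Stream B = 13, 30, 47, 64, 81, 98, 115: arithmetic with common difference +17.
Stream C = 125, 216, 343, 512, 729, 1000, 1331: consecutive cubes n³ from n = 5.
Position 22 falls in stream A as its term 8, giving 128.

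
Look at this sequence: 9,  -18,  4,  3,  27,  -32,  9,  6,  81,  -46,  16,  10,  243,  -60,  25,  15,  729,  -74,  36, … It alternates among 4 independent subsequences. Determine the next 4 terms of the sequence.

21, 2187, -88, 49

Read the sequence 4 terms at a time; column i is its own pattern.
Stream A: 9, 27, 81, 243, 729 — powers 3^2, 3^3, 3^4, ….
Stream B: -18, -32, -46, -60, -74 — arithmetic with common difference −14.
Stream C: 4, 9, 16, 25, 36 — consecutive squares n² from n = 2.
Stream D: 3, 6, 10, 15 — triangular numbers starting at T_2.
Position 20 falls in stream D as its term 5, giving 21.
Position 21 falls in stream A as its term 6, giving 2187.
Term 22 comes from stream B (its 6th entry): -88.
Position 23 → stream C, term 6 = 49.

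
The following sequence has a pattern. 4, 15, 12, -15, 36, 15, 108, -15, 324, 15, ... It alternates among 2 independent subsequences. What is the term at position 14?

Taking every 2nd term gives 2 separate tracks.
Track A: 4, 12, 36, 108, 324 (geometric with ratio 3).
Track B: 15, -15, 15, -15, 15 (the oscillation 15·(−1)^(n+1)).
Position 14 → track B, term 7 = 15.

15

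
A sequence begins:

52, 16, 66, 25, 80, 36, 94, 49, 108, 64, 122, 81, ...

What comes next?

Positions 1, 3, 5, … form one subsequence and positions 2, 4, 6, … form another.
Track A: 52, 66, 80, 94, 108, 122. Arithmetic, step +14.
Track B: 16, 25, 36, 49, 64, 81. Consecutive squares n² from n = 4.
Position 13 falls in track A as its term 7, giving 136.

136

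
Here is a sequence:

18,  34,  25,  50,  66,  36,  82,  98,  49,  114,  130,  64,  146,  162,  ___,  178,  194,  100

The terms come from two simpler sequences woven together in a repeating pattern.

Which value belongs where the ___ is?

81

Positions follow the repeating pattern AAB; grouping by letter gives 2 tracks.
Track A: 18, 34, 50, 66, 82, 98, 114, 130, 146, 162, 178, 194 (adding 16 each time).
Track B: 25, 36, 49, 64, ?, 100 (the squares 5², 6², 7², …).
Filling track B at index 5 by its rule yields 81.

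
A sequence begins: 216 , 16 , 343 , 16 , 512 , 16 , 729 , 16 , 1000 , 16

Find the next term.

Odd-indexed and even-indexed terms follow separate rules.
Stream A = 216, 343, 512, 729, 1000: consecutive cubes n³ from n = 6.
Stream B = 16, 16, 16, 16, 16: always 16.
The 11th slot belongs to stream A; its 6th term is 1331.

1331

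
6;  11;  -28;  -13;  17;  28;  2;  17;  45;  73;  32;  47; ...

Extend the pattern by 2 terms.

118, 191

The slot pattern repeats as AABB (period 4), so there are 2 interleaved tracks.
Subsequence A: 6, 11, 17, 28, 45, 73. Each term equals the sum of the previous two.
Subsequence B: -28, -13, 2, 17, 32, 47. Linear: a_n = -43 + 15·n.
Position 13 → subsequence A, term 7 = 118.
Position 14 → subsequence A, term 8 = 191.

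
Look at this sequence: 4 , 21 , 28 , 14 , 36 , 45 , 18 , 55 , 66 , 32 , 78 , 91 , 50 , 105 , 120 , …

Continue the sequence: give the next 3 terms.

82, 136, 153

Reading positions in blocks of 3 reveals the pattern ABB — 2 tracks woven together.
Track A: 4, 14, 18, 32, 50. A Fibonacci-like recurrence a_n = a_{n-1} + a_{n-2}.
Track B: 21, 28, 36, 45, 55, 66, 78, 91, 105, 120. Triangular numbers starting at T_6.
Position 16 → track A, term 6 = 82.
Position 17 falls in track B as its term 11, giving 136.
Position 18 falls in track B as its term 12, giving 153.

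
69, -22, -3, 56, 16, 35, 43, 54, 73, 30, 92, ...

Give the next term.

Reading positions in blocks of 3 reveals the pattern ABB — 2 tracks woven together.
Track A: 69, 56, 43, 30 (subtracting 13 each time).
Track B: -22, -3, 16, 35, 54, 73, 92 (arithmetic, step +19).
Position 12 → track B, term 8 = 111.

111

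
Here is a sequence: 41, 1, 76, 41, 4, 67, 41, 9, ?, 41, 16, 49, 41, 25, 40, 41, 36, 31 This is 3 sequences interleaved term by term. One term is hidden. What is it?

Taking every 3rd term gives 3 separate tracks.
Track A: 41, 41, 41, 41, 41, 41 (constant 41).
Track B: 1, 4, 9, 16, 25, 36 (perfect squares starting at 1²).
Track C: 76, 67, ?, 49, 40, 31 (arithmetic with common difference −9).
The gap is track C's term 3; the rule gives 58.

58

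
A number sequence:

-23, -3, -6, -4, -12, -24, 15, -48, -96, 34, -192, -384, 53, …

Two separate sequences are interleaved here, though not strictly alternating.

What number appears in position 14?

Positions follow the repeating pattern ABB; grouping by letter gives 2 tracks.
Subsequence A: -23, -4, 15, 34, 53 — arithmetic, step +19.
Subsequence B: -3, -6, -12, -24, -48, -96, -192, -384 — geometric with ratio 2.
Position 14 falls in subsequence B as its term 9, giving -768.

-768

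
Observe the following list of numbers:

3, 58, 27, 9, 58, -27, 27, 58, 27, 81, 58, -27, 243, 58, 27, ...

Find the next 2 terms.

Split by position mod 3 into 3 tracks.
Track A: 3, 9, 27, 81, 243. Successive powers of 3.
Track B: 58, 58, 58, 58, 58. Always 58.
Track C: 27, -27, 27, -27, 27. Alternating ±27.
Position 16 falls in track A as its term 6, giving 729.
Position 17 falls in track B as its term 6, giving 58.

729, 58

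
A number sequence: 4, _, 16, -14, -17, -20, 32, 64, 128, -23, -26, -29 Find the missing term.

8

Reading positions in blocks of 6 reveals the pattern AAABBB — 2 tracks woven together.
Track A is 4, ?, 16, 32, 64, 128, which is powers 2^2, 2^3, 2^4, ….
Track B is -14, -17, -20, -23, -26, -29, which is linear: a_n = -11 − 3·n.
The gap is track A's term 2; the rule gives 8.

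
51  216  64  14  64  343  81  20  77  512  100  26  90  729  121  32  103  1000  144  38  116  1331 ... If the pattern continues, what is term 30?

2197

Split by position mod 4: positions 1, 5, 9, … form one track, and each other residue class forms its own.
Subsequence A is 51, 64, 77, 90, 103, 116, which is arithmetic, step +13.
Subsequence B is 216, 343, 512, 729, 1000, 1331, which is the cubes 6³, 7³, 8³, ….
Subsequence C is 64, 81, 100, 121, 144, which is perfect squares starting at 8².
Subsequence D is 14, 20, 26, 32, 38, which is arithmetic, step +6.
Position 30 → subsequence B, term 8 = 2197.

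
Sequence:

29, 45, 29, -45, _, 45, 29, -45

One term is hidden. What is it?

Taking every 2nd term gives 2 separate tracks.
Track A is 29, 29, ?, 29, which is always 29.
Track B is 45, -45, 45, -45, which is alternating ±45.
The gap is track A's term 3; the rule gives 29.

29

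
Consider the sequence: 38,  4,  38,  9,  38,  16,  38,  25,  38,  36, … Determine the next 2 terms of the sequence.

The terms cycle through 2 interleaved subsequences.
Stream A: 38, 38, 38, 38, 38 — constant 38.
Stream B: 4, 9, 16, 25, 36 — the squares 2², 3², 4², ….
Position 11 falls in stream A as its term 6, giving 38.
Position 12 → stream B, term 6 = 49.

38, 49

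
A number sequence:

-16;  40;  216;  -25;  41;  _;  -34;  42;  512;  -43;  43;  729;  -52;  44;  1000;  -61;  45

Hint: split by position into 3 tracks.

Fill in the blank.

343

Split by position mod 3: positions 1, 4, 7, … form one track, and each other residue class forms its own.
Stream A: -16, -25, -34, -43, -52, -61. Arithmetic, step −9.
Stream B: 40, 41, 42, 43, 44, 45. Arithmetic, step +1.
Stream C: 216, ?, 512, 729, 1000. The cubes 6³, 7³, 8³, ….
Stream C's pattern makes the blank 343.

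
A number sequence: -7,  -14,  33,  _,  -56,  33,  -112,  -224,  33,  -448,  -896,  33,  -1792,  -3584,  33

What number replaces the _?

Reading positions in blocks of 3 reveals the pattern AAB — 2 tracks woven together.
Subsequence A: -7, -14, ?, -56, -112, -224, -448, -896, -1792, -3584 (multiplying by 2 each time).
Subsequence B: 33, 33, 33, 33, 33 (the constant sequence 33).
So the missing entry in subsequence A is -28.

-28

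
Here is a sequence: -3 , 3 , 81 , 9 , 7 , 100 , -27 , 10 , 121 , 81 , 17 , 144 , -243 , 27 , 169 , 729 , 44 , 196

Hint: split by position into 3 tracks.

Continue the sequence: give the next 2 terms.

The terms cycle through 3 interleaved subsequences.
Track A: -3, 9, -27, 81, -243, 729 (multiplying by -3 each time).
Track B: 3, 7, 10, 17, 27, 44 (each term equals the sum of the previous two).
Track C: 81, 100, 121, 144, 169, 196 (the squares 9², 10², 11², …).
The 19th slot belongs to track A; its 7th term is -2187.
Position 20 falls in track B as its term 7, giving 71.

-2187, 71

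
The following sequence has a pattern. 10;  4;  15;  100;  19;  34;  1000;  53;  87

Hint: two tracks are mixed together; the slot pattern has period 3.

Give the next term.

10000

The slot pattern repeats as ABB (period 3), so there are 2 interleaved tracks.
Stream A = 10, 100, 1000: powers of 10.
Stream B = 4, 15, 19, 34, 53, 87: Fibonacci-style (each term is the sum of the two before it).
Position 10 → stream A, term 4 = 10000.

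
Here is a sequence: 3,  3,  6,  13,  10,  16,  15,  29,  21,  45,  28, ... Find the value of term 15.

The terms cycle through 2 interleaved subsequences.
Stream A: 3, 6, 10, 15, 21, 28 — the triangular numbers T_2, T_3, ….
Stream B: 3, 13, 16, 29, 45 — a Fibonacci-like recurrence a_n = a_{n-1} + a_{n-2}.
The 15th slot belongs to stream A; its 8th term is 45.

45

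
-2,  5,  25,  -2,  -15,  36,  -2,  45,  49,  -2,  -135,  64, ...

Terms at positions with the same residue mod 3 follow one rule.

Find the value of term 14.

Taking every 3rd term gives 3 separate tracks.
Track A = -2, -2, -2, -2: constant -2.
Track B = 5, -15, 45, -135: a geometric progression (common ratio -3).
Track C = 25, 36, 49, 64: perfect squares starting at 5².
Position 14 → track B, term 5 = 405.

405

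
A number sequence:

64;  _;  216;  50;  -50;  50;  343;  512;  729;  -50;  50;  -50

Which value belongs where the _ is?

125

The slot pattern repeats as AAABBB (period 6), so there are 2 interleaved tracks.
Subsequence A is 64, ?, 216, 343, 512, 729, which is the cubes 4³, 5³, 6³, ….
Subsequence B is 50, -50, 50, -50, 50, -50, which is alternating ±50.
The gap is subsequence A's term 2; the rule gives 125.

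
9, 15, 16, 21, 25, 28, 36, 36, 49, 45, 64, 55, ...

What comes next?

81

Taking every 2nd term gives 2 separate tracks.
Track A is 9, 16, 25, 36, 49, 64, which is consecutive squares n² from n = 3.
Track B is 15, 21, 28, 36, 45, 55, which is triangular numbers n(n+1)/2 for n = 5, 6, ….
Position 13 → track A, term 7 = 81.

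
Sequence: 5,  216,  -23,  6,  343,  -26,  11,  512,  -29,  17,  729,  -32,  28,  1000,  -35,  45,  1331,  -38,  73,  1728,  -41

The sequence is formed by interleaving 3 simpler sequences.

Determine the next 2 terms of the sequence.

118, 2197

Read the sequence 3 terms at a time; column i is its own pattern.
Track A: 5, 6, 11, 17, 28, 45, 73. Each term equals the sum of the previous two.
Track B: 216, 343, 512, 729, 1000, 1331, 1728. The cubes 6³, 7³, 8³, ….
Track C: -23, -26, -29, -32, -35, -38, -41. Linear: a_n = -20 − 3·n.
Term 22 comes from track A (its 8th entry): 118.
Position 23 → track B, term 8 = 2197.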